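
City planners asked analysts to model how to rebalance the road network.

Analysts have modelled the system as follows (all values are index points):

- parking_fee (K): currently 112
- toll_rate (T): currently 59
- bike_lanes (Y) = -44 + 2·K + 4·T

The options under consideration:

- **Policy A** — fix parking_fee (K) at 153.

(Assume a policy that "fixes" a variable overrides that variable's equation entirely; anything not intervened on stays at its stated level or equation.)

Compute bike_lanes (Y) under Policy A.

498

Policy A (K := 153):
  K = 153
  T = 59
  Y = -44 + 2·153 + 4·59 = 498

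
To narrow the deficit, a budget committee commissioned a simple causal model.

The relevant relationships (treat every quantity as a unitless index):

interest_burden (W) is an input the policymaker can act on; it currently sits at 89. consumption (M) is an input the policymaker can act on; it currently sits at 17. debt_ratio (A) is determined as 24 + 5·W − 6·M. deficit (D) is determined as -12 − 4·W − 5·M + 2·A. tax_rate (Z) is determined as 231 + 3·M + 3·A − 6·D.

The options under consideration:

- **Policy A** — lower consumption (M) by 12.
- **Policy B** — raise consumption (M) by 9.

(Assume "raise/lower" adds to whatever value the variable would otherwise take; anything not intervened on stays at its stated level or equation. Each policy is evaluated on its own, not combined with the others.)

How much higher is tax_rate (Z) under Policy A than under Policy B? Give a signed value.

Policy A (M − 12):
  W = 89
  M = 17 − 12 = 5
  A = 24 + 5·89 − 6·5 = 439
  D = -12 − 4·89 − 5·5 + 2·439 = 485
  Z = 231 + 3·5 + 3·439 − 6·485 = -1347
Policy B (M + 9):
  W = 89
  M = 17 + 9 = 26
  A = 24 + 5·89 − 6·26 = 313
  D = -12 − 4·89 − 5·26 + 2·313 = 128
  Z = 231 + 3·26 + 3·313 − 6·128 = 480
Z: -1347 − 480 = -1827

-1827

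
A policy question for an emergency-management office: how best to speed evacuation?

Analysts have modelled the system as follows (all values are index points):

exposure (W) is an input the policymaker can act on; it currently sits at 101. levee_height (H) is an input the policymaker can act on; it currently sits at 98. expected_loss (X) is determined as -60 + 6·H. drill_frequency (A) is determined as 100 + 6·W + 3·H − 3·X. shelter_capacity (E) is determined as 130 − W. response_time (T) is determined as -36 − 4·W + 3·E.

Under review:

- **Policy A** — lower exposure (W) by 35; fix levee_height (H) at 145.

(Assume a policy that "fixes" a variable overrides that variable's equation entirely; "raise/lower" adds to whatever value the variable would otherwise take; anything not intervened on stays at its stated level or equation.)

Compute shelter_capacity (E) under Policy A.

Policy A (W − 35, H := 145):
  W = 101 − 35 = 66
  E = 130 − 66 = 64

64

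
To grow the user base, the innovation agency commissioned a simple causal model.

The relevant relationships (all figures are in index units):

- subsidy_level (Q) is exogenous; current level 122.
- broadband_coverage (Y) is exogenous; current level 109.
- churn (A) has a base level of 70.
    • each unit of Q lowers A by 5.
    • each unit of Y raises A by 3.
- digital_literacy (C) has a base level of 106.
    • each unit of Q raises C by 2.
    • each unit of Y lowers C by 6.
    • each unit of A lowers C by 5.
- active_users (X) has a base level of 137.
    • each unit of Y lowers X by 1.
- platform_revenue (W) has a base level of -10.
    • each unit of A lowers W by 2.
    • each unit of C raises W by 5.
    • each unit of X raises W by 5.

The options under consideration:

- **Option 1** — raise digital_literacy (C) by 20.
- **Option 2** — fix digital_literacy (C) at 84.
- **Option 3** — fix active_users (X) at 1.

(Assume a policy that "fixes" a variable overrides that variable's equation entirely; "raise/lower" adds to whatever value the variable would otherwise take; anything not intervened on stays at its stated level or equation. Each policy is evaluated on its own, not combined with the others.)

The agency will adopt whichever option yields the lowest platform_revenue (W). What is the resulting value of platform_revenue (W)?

Option 1 (C + 20):
  Q = 122
  Y = 109
  A = 70 − 5·122 + 3·109 = -213
  C = 106 + 2·122 − 6·109 − 5·(-213) (+20 from intervention) = 781
  X = 137 − 109 = 28
  W = -10 − 2·(-213) + 5·781 + 5·28 = 4461
Option 2 (C := 84):
  Q = 122
  Y = 109
  A = 70 − 5·122 + 3·109 = -213
  C = 84
  X = 137 − 109 = 28
  W = -10 − 2·(-213) + 5·84 + 5·28 = 976
Option 3 (X := 1):
  Q = 122
  Y = 109
  A = 70 − 5·122 + 3·109 = -213
  C = 106 + 2·122 − 6·109 − 5·(-213) = 761
  X = 1
  W = -10 − 2·(-213) + 5·761 + 5·1 = 4226
Comparing — Option 1: W=4461, Option 2: W=976, Option 3: W=4226. Lowest is 976 (Option 2).

976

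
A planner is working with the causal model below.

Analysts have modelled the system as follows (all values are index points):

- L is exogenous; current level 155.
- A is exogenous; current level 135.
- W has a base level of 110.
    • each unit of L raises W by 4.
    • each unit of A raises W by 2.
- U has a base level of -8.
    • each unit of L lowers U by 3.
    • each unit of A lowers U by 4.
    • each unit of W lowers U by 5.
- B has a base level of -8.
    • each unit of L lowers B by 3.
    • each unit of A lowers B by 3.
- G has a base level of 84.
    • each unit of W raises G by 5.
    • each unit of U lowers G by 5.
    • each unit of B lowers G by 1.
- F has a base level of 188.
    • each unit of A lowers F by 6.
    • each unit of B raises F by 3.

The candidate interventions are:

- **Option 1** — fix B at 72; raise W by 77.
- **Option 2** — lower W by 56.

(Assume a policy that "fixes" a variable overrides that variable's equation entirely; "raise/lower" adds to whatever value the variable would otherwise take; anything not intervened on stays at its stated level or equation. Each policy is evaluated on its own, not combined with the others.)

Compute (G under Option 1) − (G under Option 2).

3040

Option 1 (B := 72, W + 77):
  L = 155
  A = 135
  W = 110 + 4·155 + 2·135 (+77 from intervention) = 1077
  U = -8 − 3·155 − 4·135 − 5·1077 = -6398
  B = 72
  G = 84 + 5·1077 − 5·(-6398) − 72 = 37387
Option 2 (W − 56):
  L = 155
  A = 135
  W = 110 + 4·155 + 2·135 (−56 from intervention) = 944
  U = -8 − 3·155 − 4·135 − 5·944 = -5733
  B = -8 − 3·155 − 3·135 = -878
  G = 84 + 5·944 − 5·(-5733) − (-878) = 34347
G: 37387 − 34347 = 3040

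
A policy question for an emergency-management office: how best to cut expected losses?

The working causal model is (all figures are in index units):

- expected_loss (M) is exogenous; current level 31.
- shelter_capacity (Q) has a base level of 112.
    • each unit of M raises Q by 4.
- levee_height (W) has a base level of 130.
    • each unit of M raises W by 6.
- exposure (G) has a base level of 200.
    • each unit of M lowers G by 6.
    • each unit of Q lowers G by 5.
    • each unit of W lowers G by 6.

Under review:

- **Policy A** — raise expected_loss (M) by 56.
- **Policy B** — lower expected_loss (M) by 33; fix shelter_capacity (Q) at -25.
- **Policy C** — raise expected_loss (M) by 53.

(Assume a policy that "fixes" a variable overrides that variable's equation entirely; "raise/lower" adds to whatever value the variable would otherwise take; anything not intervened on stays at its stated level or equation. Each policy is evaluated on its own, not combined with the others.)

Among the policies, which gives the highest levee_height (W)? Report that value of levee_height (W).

652

Policy A (M + 56):
  M = 31 + 56 = 87
  W = 130 + 6·87 = 652
Policy B (M − 33, Q := -25):
  M = 31 − 33 = -2
  W = 130 + 6·(-2) = 118
Policy C (M + 53):
  M = 31 + 53 = 84
  W = 130 + 6·84 = 634
Comparing — Policy A: W=652, Policy B: W=118, Policy C: W=634. Highest is 652 (Policy A).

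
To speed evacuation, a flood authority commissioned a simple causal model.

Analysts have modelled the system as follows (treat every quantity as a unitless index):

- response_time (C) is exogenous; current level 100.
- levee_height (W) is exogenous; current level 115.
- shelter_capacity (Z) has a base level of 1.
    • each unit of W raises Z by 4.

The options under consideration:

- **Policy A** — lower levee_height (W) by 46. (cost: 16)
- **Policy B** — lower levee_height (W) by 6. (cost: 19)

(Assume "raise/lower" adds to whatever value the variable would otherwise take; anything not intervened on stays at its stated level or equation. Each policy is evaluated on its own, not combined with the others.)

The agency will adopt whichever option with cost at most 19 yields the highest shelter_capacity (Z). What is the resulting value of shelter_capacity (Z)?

437

Policy A (W − 46):
  W = 115 − 46 = 69
  Z = 1 + 4·69 = 277
Policy B (W − 6):
  W = 115 − 6 = 109
  Z = 1 + 4·109 = 437
Comparing — Policy A: Z=277, Policy B: Z=437. Highest is 437 (Policy B).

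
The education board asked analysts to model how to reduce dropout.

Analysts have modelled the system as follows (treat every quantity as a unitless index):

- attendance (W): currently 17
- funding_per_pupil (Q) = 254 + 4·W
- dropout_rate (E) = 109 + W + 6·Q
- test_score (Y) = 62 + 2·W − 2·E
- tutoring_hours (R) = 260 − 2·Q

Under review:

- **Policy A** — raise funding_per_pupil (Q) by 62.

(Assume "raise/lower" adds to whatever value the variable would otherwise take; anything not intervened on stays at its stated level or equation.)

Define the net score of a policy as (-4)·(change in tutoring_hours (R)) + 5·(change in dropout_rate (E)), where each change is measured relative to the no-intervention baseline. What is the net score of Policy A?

2356

Baseline:
  W = 17
  Q = 254 + 4·17 = 322
  E = 109 + 17 + 6·322 = 2058
  R = 260 − 2·322 = -384
Policy A (Q + 62):
  W = 17
  Q = 254 + 4·17 (+62 from intervention) = 384
  E = 109 + 17 + 6·384 = 2430
  R = 260 − 2·384 = -508
ΔR = -508 − (-384) = -124; ΔE = 2430 − 2058 = 372
Score = (-4)·(-124) + 5·372 = 2356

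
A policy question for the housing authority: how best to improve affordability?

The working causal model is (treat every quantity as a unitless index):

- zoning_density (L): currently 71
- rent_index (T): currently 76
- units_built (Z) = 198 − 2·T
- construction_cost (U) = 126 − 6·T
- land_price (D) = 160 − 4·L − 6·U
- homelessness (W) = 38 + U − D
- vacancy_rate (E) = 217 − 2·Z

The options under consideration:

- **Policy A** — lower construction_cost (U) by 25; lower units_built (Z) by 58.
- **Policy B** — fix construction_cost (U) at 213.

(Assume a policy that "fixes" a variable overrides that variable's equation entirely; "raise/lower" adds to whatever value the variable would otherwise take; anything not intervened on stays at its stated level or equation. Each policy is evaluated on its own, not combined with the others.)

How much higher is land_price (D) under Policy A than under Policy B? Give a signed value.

Policy A (U − 25, Z − 58):
  L = 71
  T = 76
  U = 126 − 6·76 (−25 from intervention) = -355
  D = 160 − 4·71 − 6·(-355) = 2006
Policy B (U := 213):
  L = 71
  T = 76
  U = 213
  D = 160 − 4·71 − 6·213 = -1402
D: 2006 − (-1402) = 3408

3408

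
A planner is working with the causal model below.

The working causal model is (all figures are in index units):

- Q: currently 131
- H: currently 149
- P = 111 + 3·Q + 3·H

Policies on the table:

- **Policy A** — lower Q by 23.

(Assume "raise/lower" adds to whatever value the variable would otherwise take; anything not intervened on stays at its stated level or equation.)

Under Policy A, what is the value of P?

882

Policy A (Q − 23):
  Q = 131 − 23 = 108
  H = 149
  P = 111 + 3·108 + 3·149 = 882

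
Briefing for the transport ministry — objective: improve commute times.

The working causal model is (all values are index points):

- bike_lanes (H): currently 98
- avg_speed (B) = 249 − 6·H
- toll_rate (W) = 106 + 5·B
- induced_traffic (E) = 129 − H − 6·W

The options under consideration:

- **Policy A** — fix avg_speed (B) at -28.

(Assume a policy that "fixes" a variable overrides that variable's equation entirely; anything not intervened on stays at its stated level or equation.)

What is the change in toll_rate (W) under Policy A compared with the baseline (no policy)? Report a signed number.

Baseline:
  H = 98
  B = 249 − 6·98 = -339
  W = 106 + 5·(-339) = -1589
Policy A (B := -28):
  H = 98
  B = -28
  W = 106 + 5·(-28) = -34
Change in W: -34 − (-1589) = 1555

1555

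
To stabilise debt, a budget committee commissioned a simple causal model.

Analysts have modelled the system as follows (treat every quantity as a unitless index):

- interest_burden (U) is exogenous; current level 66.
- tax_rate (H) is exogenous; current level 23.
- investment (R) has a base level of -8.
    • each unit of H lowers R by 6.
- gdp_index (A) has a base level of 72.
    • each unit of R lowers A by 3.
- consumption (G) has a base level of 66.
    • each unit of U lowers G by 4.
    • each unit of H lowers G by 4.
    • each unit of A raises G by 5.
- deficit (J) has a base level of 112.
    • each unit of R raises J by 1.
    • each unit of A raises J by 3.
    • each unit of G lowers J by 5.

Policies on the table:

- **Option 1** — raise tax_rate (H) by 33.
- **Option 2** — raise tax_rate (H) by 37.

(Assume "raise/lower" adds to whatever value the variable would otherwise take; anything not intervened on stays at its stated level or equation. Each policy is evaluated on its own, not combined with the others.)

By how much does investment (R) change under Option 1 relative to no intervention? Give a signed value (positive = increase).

Baseline:
  H = 23
  R = -8 − 6·23 = -146
Option 1 (H + 33):
  H = 23 + 33 = 56
  R = -8 − 6·56 = -344
Change in R: -344 − (-146) = -198

-198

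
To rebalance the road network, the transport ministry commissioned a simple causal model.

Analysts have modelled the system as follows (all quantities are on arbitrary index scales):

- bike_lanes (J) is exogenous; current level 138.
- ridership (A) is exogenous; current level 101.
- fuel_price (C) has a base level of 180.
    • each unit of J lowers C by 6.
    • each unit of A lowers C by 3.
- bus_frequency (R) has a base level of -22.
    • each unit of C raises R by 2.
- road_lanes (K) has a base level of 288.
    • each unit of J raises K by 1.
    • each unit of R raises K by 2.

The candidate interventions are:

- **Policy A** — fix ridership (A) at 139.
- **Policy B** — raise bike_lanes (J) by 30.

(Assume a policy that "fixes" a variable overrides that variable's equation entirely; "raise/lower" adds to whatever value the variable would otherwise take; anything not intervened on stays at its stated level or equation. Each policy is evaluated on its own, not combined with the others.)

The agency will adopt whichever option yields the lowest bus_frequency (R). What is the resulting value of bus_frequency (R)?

-2284

Policy A (A := 139):
  J = 138
  A = 139
  C = 180 − 6·138 − 3·139 = -1065
  R = -22 + 2·(-1065) = -2152
Policy B (J + 30):
  J = 138 + 30 = 168
  A = 101
  C = 180 − 6·168 − 3·101 = -1131
  R = -22 + 2·(-1131) = -2284
Comparing — Policy A: R=-2152, Policy B: R=-2284. Lowest is -2284 (Policy B).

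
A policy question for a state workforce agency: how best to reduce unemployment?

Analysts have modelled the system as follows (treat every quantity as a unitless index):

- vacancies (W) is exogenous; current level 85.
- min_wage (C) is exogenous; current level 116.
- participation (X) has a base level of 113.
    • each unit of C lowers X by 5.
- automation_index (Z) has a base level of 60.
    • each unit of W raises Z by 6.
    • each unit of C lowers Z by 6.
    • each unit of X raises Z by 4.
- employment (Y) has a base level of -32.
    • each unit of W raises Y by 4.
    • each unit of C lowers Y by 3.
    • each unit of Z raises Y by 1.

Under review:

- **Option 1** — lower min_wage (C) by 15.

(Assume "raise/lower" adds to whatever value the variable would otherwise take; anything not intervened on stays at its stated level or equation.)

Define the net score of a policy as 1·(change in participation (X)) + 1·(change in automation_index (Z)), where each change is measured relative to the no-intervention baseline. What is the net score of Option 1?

Baseline:
  W = 85
  C = 116
  X = 113 − 5·116 = -467
  Z = 60 + 6·85 − 6·116 + 4·(-467) = -1994
Option 1 (C − 15):
  W = 85
  C = 116 − 15 = 101
  X = 113 − 5·101 = -392
  Z = 60 + 6·85 − 6·101 + 4·(-392) = -1604
ΔX = -392 − (-467) = 75; ΔZ = -1604 − (-1994) = 390
Score = 1·75 + 1·390 = 465

465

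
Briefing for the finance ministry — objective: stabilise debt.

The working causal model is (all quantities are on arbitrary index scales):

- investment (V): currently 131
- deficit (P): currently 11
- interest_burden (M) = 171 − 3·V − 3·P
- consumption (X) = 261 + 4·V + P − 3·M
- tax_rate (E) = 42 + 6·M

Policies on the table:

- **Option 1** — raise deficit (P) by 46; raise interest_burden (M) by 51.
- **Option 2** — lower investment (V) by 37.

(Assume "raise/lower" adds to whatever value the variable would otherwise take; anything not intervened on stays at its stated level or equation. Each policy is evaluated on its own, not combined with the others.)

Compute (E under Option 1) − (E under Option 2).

Option 1 (P + 46, M + 51):
  V = 131
  P = 11 + 46 = 57
  M = 171 − 3·131 − 3·57 (+51 from intervention) = -342
  E = 42 + 6·(-342) = -2010
Option 2 (V − 37):
  V = 131 − 37 = 94
  P = 11
  M = 171 − 3·94 − 3·11 = -144
  E = 42 + 6·(-144) = -822
E: -2010 − (-822) = -1188

-1188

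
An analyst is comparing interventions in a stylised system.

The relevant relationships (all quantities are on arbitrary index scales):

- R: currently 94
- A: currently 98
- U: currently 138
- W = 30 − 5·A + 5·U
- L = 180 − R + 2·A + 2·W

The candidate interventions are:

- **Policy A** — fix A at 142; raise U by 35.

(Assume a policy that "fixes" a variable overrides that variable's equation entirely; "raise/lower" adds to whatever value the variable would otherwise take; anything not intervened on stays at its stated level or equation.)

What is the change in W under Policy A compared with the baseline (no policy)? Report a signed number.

Baseline:
  A = 98
  U = 138
  W = 30 − 5·98 + 5·138 = 230
Policy A (A := 142, U + 35):
  A = 142
  U = 138 + 35 = 173
  W = 30 − 5·142 + 5·173 = 185
Change in W: 185 − 230 = -45

-45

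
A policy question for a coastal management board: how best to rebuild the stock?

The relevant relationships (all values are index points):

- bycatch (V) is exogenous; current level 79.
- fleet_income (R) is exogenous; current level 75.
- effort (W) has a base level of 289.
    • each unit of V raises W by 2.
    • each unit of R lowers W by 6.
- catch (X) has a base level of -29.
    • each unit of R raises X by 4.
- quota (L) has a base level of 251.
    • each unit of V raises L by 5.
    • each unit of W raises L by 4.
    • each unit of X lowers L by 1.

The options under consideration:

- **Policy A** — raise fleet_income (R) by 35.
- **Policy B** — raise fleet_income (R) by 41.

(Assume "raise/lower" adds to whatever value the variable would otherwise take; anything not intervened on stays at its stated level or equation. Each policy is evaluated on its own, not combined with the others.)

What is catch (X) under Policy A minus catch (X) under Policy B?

Policy A (R + 35):
  R = 75 + 35 = 110
  X = -29 + 4·110 = 411
Policy B (R + 41):
  R = 75 + 41 = 116
  X = -29 + 4·116 = 435
X: 411 − 435 = -24

-24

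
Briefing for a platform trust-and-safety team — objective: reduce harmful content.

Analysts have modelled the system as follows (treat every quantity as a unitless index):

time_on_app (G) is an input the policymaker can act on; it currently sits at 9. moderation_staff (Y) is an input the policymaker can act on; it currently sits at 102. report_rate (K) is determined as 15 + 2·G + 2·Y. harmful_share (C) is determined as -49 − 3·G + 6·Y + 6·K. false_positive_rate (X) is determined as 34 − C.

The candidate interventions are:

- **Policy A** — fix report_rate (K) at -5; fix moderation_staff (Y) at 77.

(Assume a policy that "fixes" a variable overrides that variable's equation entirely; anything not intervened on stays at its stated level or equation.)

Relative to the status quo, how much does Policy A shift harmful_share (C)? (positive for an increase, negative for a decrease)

-1602

Baseline:
  G = 9
  Y = 102
  K = 15 + 2·9 + 2·102 = 237
  C = -49 − 3·9 + 6·102 + 6·237 = 1958
Policy A (K := -5, Y := 77):
  G = 9
  Y = 77
  K = -5
  C = -49 − 3·9 + 6·77 + 6·(-5) = 356
Change in C: 356 − 1958 = -1602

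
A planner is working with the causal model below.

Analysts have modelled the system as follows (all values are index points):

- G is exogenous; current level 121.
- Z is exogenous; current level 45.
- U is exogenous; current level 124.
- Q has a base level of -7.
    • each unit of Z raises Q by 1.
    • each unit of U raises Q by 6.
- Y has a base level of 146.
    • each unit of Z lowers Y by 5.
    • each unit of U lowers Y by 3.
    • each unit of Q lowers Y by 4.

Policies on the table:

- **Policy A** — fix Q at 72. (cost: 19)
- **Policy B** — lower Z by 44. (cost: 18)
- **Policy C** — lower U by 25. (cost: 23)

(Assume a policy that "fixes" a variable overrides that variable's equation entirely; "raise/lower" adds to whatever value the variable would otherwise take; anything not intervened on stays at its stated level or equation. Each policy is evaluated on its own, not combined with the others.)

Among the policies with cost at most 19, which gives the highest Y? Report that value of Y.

-739

Policy A (Q := 72):
  Z = 45
  U = 124
  Q = 72
  Y = 146 − 5·45 − 3·124 − 4·72 = -739
Policy B (Z − 44):
  Z = 45 − 44 = 1
  U = 124
  Q = -7 + 1 + 6·124 = 738
  Y = 146 − 5·1 − 3·124 − 4·738 = -3183
Comparing — Policy A: Y=-739, Policy B: Y=-3183. Highest is -739 (Policy A).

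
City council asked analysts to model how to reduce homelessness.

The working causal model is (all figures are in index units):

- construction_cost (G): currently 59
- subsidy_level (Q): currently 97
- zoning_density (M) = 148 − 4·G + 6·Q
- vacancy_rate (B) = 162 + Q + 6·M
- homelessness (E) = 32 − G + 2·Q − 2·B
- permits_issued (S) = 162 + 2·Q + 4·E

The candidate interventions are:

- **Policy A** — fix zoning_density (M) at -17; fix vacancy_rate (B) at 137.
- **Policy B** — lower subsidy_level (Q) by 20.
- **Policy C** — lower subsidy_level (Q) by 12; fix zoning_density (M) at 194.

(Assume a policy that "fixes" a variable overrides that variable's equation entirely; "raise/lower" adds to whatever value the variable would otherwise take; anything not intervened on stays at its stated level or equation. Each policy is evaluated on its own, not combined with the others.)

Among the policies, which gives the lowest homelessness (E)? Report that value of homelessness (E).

-4839

Policy A (M := -17, B := 137):
  G = 59
  Q = 97
  M = -17
  B = 137
  E = 32 − 59 + 2·97 − 2·137 = -107
Policy B (Q − 20):
  G = 59
  Q = 97 − 20 = 77
  M = 148 − 4·59 + 6·77 = 374
  B = 162 + 77 + 6·374 = 2483
  E = 32 − 59 + 2·77 − 2·2483 = -4839
Policy C (Q − 12, M := 194):
  G = 59
  Q = 97 − 12 = 85
  M = 194
  B = 162 + 85 + 6·194 = 1411
  E = 32 − 59 + 2·85 − 2·1411 = -2679
Comparing — Policy A: E=-107, Policy B: E=-4839, Policy C: E=-2679. Lowest is -4839 (Policy B).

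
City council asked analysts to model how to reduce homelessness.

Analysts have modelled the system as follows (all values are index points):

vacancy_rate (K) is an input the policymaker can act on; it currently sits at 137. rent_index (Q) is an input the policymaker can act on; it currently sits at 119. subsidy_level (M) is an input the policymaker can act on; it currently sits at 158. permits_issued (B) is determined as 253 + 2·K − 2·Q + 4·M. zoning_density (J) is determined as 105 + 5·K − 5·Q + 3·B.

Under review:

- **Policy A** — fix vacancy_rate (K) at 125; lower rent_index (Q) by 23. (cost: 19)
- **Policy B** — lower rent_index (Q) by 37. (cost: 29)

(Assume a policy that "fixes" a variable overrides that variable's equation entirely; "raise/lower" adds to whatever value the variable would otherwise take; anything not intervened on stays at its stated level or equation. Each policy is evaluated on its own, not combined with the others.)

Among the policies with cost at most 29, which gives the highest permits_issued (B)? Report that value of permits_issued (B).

995

Policy A (K := 125, Q − 23):
  K = 125
  Q = 119 − 23 = 96
  M = 158
  B = 253 + 2·125 − 2·96 + 4·158 = 943
Policy B (Q − 37):
  K = 137
  Q = 119 − 37 = 82
  M = 158
  B = 253 + 2·137 − 2·82 + 4·158 = 995
Comparing — Policy A: B=943, Policy B: B=995. Highest is 995 (Policy B).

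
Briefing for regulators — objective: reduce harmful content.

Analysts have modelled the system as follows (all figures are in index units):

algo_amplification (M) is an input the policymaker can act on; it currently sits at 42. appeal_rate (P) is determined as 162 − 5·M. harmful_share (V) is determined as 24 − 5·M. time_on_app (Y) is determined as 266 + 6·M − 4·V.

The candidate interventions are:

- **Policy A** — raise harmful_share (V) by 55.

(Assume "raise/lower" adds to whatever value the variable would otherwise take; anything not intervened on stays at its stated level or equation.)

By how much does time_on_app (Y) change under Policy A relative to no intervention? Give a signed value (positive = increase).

-220

Baseline:
  M = 42
  V = 24 − 5·42 = -186
  Y = 266 + 6·42 − 4·(-186) = 1262
Policy A (V + 55):
  M = 42
  V = 24 − 5·42 (+55 from intervention) = -131
  Y = 266 + 6·42 − 4·(-131) = 1042
Change in Y: 1042 − 1262 = -220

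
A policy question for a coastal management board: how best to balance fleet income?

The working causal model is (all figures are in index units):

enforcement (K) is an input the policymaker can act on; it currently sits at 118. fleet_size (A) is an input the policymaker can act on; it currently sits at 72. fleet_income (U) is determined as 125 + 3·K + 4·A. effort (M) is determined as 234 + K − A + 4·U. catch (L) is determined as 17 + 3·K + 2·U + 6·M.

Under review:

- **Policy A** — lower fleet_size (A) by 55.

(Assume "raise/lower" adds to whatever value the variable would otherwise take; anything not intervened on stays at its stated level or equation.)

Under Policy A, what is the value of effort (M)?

2523

Policy A (A − 55):
  K = 118
  A = 72 − 55 = 17
  U = 125 + 3·118 + 4·17 = 547
  M = 234 + 118 − 17 + 4·547 = 2523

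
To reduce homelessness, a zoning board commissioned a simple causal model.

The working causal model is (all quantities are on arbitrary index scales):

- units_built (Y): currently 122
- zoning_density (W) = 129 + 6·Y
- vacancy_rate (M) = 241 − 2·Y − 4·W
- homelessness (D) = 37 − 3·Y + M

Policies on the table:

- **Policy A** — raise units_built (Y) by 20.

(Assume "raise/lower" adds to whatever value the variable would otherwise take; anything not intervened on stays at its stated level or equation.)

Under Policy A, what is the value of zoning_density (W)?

Policy A (Y + 20):
  Y = 122 + 20 = 142
  W = 129 + 6·142 = 981

981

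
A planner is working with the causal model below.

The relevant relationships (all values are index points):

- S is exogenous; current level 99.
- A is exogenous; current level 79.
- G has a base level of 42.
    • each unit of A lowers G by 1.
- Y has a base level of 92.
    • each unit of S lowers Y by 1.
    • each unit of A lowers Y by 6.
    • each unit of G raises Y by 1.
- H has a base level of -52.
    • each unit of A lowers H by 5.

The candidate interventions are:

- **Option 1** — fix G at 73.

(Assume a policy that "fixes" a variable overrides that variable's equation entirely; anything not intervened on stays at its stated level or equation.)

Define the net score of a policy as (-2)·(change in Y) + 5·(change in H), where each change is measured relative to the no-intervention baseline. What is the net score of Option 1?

-220

Baseline:
  S = 99
  A = 79
  G = 42 − 79 = -37
  Y = 92 − 99 − 6·79 + (-37) = -518
  H = -52 − 5·79 = -447
Option 1 (G := 73):
  S = 99
  A = 79
  G = 73
  Y = 92 − 99 − 6·79 + 73 = -408
  H = -52 − 5·79 = -447
ΔY = -408 − (-518) = 110; ΔH = -447 − (-447) = 0
Score = (-2)·110 + 5·0 = -220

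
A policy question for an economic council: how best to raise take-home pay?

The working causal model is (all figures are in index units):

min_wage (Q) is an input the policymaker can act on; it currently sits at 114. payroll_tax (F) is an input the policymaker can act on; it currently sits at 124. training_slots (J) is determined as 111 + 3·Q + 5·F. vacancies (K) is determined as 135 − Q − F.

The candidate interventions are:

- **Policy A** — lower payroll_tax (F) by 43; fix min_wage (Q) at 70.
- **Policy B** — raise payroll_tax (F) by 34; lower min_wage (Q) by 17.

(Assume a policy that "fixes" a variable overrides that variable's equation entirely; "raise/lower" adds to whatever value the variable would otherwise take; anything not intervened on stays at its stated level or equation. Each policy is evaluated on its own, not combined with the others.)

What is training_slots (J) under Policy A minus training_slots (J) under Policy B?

Policy A (F − 43, Q := 70):
  Q = 70
  F = 124 − 43 = 81
  J = 111 + 3·70 + 5·81 = 726
Policy B (F + 34, Q − 17):
  Q = 114 − 17 = 97
  F = 124 + 34 = 158
  J = 111 + 3·97 + 5·158 = 1192
J: 726 − 1192 = -466

-466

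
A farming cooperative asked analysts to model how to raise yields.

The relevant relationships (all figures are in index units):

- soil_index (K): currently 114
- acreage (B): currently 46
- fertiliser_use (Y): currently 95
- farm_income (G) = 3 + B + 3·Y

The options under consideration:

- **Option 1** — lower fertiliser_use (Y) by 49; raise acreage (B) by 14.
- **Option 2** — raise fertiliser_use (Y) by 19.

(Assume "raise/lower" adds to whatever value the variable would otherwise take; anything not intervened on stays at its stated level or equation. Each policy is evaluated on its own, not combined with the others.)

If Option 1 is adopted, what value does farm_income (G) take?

Option 1 (Y − 49, B + 14):
  B = 46 + 14 = 60
  Y = 95 − 49 = 46
  G = 3 + 60 + 3·46 = 201

201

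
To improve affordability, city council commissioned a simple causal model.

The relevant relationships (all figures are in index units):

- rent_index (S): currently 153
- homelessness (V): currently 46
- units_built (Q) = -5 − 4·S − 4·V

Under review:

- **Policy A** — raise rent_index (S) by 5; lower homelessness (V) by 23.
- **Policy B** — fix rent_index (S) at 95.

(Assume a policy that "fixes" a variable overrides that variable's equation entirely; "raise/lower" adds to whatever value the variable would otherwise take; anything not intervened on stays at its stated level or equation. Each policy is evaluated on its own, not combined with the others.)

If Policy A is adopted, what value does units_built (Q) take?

Policy A (S + 5, V − 23):
  S = 153 + 5 = 158
  V = 46 − 23 = 23
  Q = -5 − 4·158 − 4·23 = -729

-729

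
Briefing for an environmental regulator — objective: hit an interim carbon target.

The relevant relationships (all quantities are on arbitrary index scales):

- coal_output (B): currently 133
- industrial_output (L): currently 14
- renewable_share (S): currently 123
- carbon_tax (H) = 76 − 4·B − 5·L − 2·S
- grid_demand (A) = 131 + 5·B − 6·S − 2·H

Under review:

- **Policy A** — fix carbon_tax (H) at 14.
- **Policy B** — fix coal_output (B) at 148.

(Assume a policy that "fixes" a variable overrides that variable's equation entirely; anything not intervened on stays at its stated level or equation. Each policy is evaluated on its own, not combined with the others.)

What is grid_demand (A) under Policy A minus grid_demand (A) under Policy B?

-1767

Policy A (H := 14):
  B = 133
  L = 14
  S = 123
  H = 14
  A = 131 + 5·133 − 6·123 − 2·14 = 30
Policy B (B := 148):
  B = 148
  L = 14
  S = 123
  H = 76 − 4·148 − 5·14 − 2·123 = -832
  A = 131 + 5·148 − 6·123 − 2·(-832) = 1797
A: 30 − 1797 = -1767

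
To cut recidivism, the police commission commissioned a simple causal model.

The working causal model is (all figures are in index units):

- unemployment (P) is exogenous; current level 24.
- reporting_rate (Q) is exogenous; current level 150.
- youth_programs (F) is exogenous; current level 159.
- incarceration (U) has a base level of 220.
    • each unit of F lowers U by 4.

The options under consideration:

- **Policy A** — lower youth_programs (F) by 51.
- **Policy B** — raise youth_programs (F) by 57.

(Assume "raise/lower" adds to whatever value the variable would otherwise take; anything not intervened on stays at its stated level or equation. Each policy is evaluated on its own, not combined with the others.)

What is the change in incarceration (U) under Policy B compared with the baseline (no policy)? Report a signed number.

Baseline:
  F = 159
  U = 220 − 4·159 = -416
Policy B (F + 57):
  F = 159 + 57 = 216
  U = 220 − 4·216 = -644
Change in U: -644 − (-416) = -228

-228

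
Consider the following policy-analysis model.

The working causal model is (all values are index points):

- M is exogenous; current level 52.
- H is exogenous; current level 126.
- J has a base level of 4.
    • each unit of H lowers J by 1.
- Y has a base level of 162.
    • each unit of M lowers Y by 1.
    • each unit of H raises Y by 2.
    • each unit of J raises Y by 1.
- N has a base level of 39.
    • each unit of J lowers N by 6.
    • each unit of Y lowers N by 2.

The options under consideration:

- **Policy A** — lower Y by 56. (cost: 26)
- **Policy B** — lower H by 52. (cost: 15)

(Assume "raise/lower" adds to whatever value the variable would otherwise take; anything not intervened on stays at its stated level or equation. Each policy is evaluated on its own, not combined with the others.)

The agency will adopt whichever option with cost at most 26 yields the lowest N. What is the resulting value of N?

83

Policy A (Y − 56):
  M = 52
  H = 126
  J = 4 − 126 = -122
  Y = 162 − 52 + 2·126 + (-122) (−56 from intervention) = 184
  N = 39 − 6·(-122) − 2·184 = 403
Policy B (H − 52):
  M = 52
  H = 126 − 52 = 74
  J = 4 − 74 = -70
  Y = 162 − 52 + 2·74 + (-70) = 188
  N = 39 − 6·(-70) − 2·188 = 83
Comparing — Policy A: N=403, Policy B: N=83. Lowest is 83 (Policy B).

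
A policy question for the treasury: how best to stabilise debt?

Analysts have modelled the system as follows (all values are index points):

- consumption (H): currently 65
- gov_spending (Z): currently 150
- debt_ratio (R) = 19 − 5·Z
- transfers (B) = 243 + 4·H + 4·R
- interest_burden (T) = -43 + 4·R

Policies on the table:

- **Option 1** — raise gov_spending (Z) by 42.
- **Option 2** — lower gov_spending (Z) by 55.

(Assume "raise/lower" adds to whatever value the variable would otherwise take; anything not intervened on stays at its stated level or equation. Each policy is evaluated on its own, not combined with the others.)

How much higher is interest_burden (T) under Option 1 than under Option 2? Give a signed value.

-1940

Option 1 (Z + 42):
  Z = 150 + 42 = 192
  R = 19 − 5·192 = -941
  T = -43 + 4·(-941) = -3807
Option 2 (Z − 55):
  Z = 150 − 55 = 95
  R = 19 − 5·95 = -456
  T = -43 + 4·(-456) = -1867
T: -3807 − (-1867) = -1940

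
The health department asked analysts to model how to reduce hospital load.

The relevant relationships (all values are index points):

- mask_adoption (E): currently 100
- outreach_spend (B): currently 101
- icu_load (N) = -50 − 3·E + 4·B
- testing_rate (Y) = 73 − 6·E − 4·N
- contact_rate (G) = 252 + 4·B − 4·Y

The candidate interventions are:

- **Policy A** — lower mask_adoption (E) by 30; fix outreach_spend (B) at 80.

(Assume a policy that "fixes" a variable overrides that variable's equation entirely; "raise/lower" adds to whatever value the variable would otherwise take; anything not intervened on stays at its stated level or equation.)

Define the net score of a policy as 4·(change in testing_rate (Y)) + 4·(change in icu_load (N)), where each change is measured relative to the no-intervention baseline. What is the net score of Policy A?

Baseline:
  E = 100
  B = 101
  N = -50 − 3·100 + 4·101 = 54
  Y = 73 − 6·100 − 4·54 = -743
Policy A (E − 30, B := 80):
  E = 100 − 30 = 70
  B = 80
  N = -50 − 3·70 + 4·80 = 60
  Y = 73 − 6·70 − 4·60 = -587
ΔY = -587 − (-743) = 156; ΔN = 60 − 54 = 6
Score = 4·156 + 4·6 = 648

648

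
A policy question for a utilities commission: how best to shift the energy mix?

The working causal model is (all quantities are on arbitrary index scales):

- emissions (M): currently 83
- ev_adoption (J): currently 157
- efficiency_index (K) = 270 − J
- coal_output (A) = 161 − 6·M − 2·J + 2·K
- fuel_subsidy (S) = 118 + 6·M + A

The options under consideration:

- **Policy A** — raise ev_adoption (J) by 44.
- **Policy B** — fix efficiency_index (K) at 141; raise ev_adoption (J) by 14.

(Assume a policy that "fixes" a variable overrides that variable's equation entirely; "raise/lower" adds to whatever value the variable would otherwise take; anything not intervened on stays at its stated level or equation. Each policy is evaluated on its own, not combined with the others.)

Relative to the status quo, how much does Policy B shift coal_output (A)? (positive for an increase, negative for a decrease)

Baseline:
  M = 83
  J = 157
  K = 270 − 157 = 113
  A = 161 − 6·83 − 2·157 + 2·113 = -425
Policy B (K := 141, J + 14):
  M = 83
  J = 157 + 14 = 171
  K = 141
  A = 161 − 6·83 − 2·171 + 2·141 = -397
Change in A: -397 − (-425) = 28

28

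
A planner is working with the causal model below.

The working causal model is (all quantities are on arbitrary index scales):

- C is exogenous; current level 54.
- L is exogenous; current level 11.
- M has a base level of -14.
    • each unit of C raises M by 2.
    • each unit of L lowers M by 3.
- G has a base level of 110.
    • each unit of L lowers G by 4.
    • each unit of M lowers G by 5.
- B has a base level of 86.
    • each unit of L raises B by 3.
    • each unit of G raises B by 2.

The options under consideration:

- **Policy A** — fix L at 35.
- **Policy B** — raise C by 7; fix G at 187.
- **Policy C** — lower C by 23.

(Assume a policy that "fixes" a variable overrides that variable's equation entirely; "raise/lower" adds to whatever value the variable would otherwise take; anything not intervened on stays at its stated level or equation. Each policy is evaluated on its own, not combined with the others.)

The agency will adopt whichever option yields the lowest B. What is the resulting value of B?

Policy A (L := 35):
  C = 54
  L = 35
  M = -14 + 2·54 − 3·35 = -11
  G = 110 − 4·35 − 5·(-11) = 25
  B = 86 + 3·35 + 2·25 = 241
Policy B (C + 7, G := 187):
  C = 54 + 7 = 61
  L = 11
  M = -14 + 2·61 − 3·11 = 75
  G = 187
  B = 86 + 3·11 + 2·187 = 493
Policy C (C − 23):
  C = 54 − 23 = 31
  L = 11
  M = -14 + 2·31 − 3·11 = 15
  G = 110 − 4·11 − 5·15 = -9
  B = 86 + 3·11 + 2·(-9) = 101
Comparing — Policy A: B=241, Policy B: B=493, Policy C: B=101. Lowest is 101 (Policy C).

101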